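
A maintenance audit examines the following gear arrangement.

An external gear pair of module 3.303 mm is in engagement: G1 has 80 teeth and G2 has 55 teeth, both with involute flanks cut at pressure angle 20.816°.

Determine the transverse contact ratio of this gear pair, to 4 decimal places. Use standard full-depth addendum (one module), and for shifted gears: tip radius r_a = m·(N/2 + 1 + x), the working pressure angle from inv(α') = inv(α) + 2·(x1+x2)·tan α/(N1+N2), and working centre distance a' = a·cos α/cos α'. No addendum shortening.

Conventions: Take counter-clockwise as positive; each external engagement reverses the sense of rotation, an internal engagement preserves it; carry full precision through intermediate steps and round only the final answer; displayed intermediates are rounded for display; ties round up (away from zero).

1.7523

class = single-mesh tooth geometry [involute pair 80T × 55T, m = 3.303]
base radii: r_b1 = 123.496062, r_b2 = 84.903543
tip radii: r_a1 = 135.423000, r_a2 = 94.135500
no profile shift: α' = α, a' = a
action lengths: √(r_a1²−r_b1²) = 55.570780, √(r_a2²−r_b2²) = 40.655637
base pitch p_b = π·m·cos α = 9.699358
CR = (55.570780 + 40.655637 − 222.952500·sin 20.81600°)/9.699358 = 1.752305
contact ratio ≈ 1.7523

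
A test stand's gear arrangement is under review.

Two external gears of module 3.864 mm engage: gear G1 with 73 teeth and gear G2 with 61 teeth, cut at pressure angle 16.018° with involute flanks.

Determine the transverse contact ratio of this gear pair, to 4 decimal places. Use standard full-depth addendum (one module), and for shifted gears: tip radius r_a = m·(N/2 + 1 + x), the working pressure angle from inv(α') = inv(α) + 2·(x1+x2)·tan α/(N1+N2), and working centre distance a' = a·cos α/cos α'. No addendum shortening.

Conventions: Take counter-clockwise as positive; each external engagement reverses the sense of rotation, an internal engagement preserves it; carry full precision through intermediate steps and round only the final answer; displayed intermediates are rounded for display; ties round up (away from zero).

2.0806

topology: single-mesh involute geometry — m = 3.864, 73T/61T pair
base radii: r_b1 = 135.560285, r_b2 = 113.276403
tip radii: r_a1 = 144.900000, r_a2 = 121.716000
no profile shift: α' = α, a' = a
action lengths: √(r_a1²−r_b1²) = 51.180261, √(r_a2²−r_b2²) = 44.533597
base pitch p_b = π·m·cos α = 11.667814
CR = (51.180261 + 44.533597 − 258.888000·sin 16.01800°)/11.667814 = 2.080636
contact ratio ≈ 2.0806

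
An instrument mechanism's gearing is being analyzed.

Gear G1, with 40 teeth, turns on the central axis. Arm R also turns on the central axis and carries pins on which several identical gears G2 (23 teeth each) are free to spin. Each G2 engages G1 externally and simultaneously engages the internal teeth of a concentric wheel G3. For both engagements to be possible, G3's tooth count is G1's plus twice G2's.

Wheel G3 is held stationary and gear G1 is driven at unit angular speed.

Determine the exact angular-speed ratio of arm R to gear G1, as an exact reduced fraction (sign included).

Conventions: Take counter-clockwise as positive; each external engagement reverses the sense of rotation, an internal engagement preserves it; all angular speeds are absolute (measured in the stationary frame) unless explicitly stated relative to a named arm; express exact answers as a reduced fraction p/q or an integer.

topology: planetary set — G1 40T / G2 23T / G3 86T, arm = carrier (Willis)
ring teeth: 40 + 2·23 = 86
40(ω_sun−ω_arm) = −86(ω_ring−ω_arm),  ω_ring = 0, ω_sun = 1
40(1−ω_arm) = −86(0−ω_arm)  ⇒  126·ω_arm = 40  ⇒  ω_arm = 20/63
ω_out/ω_in = 20/63

20/63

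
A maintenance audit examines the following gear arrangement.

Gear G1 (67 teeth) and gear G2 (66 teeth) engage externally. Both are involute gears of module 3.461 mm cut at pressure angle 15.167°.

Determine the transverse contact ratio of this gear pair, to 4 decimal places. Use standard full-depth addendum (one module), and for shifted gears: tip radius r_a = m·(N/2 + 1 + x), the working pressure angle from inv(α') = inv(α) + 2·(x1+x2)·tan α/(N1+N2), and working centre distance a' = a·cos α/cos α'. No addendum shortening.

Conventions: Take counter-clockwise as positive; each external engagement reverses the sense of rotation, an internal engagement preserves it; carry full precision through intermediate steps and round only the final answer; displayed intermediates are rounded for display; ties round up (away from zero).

class = single-mesh tooth geometry [involute pair 67T × 66T, m = 3.461]
base radii: r_b1 = 111.904880, r_b2 = 110.234658
tip radii: r_a1 = 119.404500, r_a2 = 117.674000
no profile shift: α' = α, a' = a
action lengths: √(r_a1²−r_b1²) = 41.650119, √(r_a2²−r_b2²) = 41.176334
base pitch p_b = π·m·cos α = 10.494315
CR = (41.650119 + 41.176334 − 230.156500·sin 15.16700°)/10.494315 = 2.154485
contact ratio ≈ 2.1545

2.1545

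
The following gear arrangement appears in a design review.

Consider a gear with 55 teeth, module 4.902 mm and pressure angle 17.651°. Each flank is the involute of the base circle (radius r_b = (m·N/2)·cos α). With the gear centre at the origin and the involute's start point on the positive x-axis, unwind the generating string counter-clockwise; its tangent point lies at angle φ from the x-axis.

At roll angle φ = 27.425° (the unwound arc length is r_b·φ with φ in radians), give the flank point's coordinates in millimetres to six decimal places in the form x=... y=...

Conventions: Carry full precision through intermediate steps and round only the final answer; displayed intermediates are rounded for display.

recognized (one wheel, involute flank): single-mesh tooth geometry, m = 4.902, N = 55
pitch radius r_p = m·N/2 = 4.902·55/2 = 134.805000
base radius r_b = r_p·cos α = 134.805000·cos 17.651° = 128.458535
roll angle φ = 27.425° = 0.47865655 rad
x = r_b·(cos φ + φ·sin φ) = 142.342018
y = r_b·(sin φ − φ·cos φ) = 4.589134

x=142.342018 y=4.589134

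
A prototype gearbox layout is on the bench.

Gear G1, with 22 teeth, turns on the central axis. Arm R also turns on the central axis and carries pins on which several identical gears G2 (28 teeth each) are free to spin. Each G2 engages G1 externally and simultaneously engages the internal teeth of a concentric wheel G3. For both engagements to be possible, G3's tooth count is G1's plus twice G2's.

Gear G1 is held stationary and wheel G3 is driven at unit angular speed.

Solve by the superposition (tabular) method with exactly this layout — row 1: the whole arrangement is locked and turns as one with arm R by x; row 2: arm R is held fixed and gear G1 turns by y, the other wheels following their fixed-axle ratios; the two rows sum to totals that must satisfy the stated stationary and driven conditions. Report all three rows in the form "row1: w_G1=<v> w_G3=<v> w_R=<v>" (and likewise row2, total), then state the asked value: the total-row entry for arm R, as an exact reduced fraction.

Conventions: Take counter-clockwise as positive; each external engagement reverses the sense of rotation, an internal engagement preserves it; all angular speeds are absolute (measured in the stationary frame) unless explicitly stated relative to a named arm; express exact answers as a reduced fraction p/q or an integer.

row1: w_G1=39/50 w_G3=39/50 w_R=39/50
row2: w_G1=-39/50 w_G3=11/50 w_R=0
total: w_G1=0 w_G3=1 w_R=39/50
asked value: 39/50

topology: planetary set — G1 22T / G2 28T / G3 78T, arm = carrier (Willis)
row 1: whole set turns with the arm by x
row 2 (arm held, sun turns y): ω_ring = −(22/78)·y, ω_arm = 0
boundary: total ω_sun = x + y = 0 and total ω_ring = x − (22/78)·y = 1  ⇒  y = -39/50, x = 39/50
row 2 ring = −(22/78)·(-39/50) = 11/50
totals (row 1 + row 2): sun 39/50 + (-39/50) = 0, ring 39/50 + 11/50 = 1, arm 39/50 + 0 = 39/50
asked cell (total, arm) = 39/50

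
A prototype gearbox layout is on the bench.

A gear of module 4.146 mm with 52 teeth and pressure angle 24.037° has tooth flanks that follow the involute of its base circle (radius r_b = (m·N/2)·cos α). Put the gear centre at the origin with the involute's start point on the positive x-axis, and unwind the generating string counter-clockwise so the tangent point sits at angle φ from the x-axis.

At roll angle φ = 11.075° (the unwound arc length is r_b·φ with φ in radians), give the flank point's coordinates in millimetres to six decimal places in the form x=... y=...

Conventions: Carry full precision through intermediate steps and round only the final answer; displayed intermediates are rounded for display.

recognized (one wheel, involute flank): single-mesh tooth geometry, m = 4.146, N = 52
pitch radius r_p = m·N/2 = 4.146·52/2 = 107.796000
base radius r_b = r_p·cos α = 107.796000·cos 24.037° = 98.448212
roll angle φ = 11.075° = 0.19329521 rad
x = r_b·(cos φ + φ·sin φ) = 100.270231
y = r_b·(sin φ − φ·cos φ) = 0.236117

x=100.270231 y=0.236117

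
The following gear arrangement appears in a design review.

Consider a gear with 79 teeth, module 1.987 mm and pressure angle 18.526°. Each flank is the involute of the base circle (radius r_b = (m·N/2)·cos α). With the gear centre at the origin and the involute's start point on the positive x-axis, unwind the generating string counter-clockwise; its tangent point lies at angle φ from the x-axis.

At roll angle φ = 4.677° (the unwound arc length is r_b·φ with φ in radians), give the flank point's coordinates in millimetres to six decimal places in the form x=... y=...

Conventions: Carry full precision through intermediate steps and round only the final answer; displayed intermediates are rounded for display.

recognized (one wheel, involute flank): single-mesh tooth geometry, m = 1.987, N = 79
pitch radius r_p = m·N/2 = 1.987·79/2 = 78.486500
base radius r_b = r_p·cos α = 78.486500·cos 18.526° = 74.419296
roll angle φ = 4.677° = 0.08162905 rad
x = r_b·(cos φ + φ·sin φ) = 74.666822
y = r_b·(sin φ − φ·cos φ) = 0.013484

x=74.666822 y=0.013484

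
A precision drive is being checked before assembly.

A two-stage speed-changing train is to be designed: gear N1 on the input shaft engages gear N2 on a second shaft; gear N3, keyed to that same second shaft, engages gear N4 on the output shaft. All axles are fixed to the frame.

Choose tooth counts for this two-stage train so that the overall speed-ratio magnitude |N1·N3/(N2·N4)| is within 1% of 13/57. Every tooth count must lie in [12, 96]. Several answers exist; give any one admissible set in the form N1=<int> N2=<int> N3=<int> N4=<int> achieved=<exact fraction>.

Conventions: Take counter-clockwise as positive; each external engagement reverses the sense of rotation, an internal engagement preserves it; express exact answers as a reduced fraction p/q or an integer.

N1=12 N2=57 N3=13 N4=12 achieved=13/57

topology: fixed-axis compound train — 2 stages, target 13/57
target = 13/57 in lowest terms: an exact hit needs N1·N3 = k·13 and N2·N4 = k·57 for one integer k, every count in [12, 96]; additionally prefer no 1:1 stage (N1 ≠ N2, N3 ≠ N4)
k = 1…11: no 1:1-free in-range split of k·13 and k·57 into factor pairs; take k = 12
k = 12: N1·N3 = 156 = 12·13, N2·N4 = 684 = 57·12
achieved = 12·13/(57·12) = 13/57; |achieved − target| = 0 ≤ 13/5700 ✓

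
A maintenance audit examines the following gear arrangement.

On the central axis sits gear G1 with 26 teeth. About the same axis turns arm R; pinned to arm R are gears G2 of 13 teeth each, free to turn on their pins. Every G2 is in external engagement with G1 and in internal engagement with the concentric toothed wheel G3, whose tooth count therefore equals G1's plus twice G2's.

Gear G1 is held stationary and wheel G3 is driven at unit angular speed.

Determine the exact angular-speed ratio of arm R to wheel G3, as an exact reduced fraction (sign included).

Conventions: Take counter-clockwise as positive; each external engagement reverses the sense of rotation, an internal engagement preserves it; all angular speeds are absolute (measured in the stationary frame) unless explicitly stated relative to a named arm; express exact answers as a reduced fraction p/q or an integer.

2/3

class = planetary set [G3 = 26+2·13 = 52; Willis about the carrier]
ring teeth: 26 + 2·13 = 52
26(ω_sun−ω_arm) = −52(ω_ring−ω_arm),  ω_sun = 0, ω_ring = 1
26(0−ω_arm) = −52(1−ω_arm)  ⇒  78·ω_arm = 52  ⇒  ω_arm = 2/3
ω_out/ω_in = 2/3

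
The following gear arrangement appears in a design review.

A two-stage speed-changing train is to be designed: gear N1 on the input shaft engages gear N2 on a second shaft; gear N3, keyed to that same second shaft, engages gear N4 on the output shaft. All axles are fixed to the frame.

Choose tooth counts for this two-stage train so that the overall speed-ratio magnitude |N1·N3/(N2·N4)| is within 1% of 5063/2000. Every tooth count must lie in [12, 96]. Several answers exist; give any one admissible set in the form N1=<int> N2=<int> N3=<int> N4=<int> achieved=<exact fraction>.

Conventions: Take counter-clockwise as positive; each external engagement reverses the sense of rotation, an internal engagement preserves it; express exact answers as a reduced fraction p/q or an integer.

class = fixed-axis compound train [2-stage, 5063/2000 wanted]
target = 5063/2000 in lowest terms: an exact hit needs N1·N3 = k·5063 and N2·N4 = k·2000 for one integer k, every count in [12, 96]; additionally prefer no 1:1 stage (N1 ≠ N2, N3 ≠ N4)
k = 1: N1·N3 = 5063 = 61·83, N2·N4 = 2000 = 25·80
achieved = 61·83/(25·80) = 5063/2000; |achieved − target| = 0 ≤ 5063/200000 ✓

N1=61 N2=25 N3=83 N4=80 achieved=5063/2000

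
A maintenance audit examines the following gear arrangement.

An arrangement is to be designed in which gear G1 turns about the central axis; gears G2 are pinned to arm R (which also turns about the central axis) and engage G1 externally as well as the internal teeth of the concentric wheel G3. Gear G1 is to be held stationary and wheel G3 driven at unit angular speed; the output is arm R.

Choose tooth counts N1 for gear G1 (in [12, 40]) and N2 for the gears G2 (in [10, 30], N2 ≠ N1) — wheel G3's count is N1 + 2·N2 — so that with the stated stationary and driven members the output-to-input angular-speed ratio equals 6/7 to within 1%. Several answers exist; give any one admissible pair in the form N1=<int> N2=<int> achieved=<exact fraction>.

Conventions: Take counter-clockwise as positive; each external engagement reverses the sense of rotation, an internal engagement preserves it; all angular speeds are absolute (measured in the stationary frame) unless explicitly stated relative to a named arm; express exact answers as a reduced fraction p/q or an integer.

topology: planetary set — design target 6/7, arm = carrier (Willis)
Willis with ω_sun = 0: ω_arm/ω_ring = N3/(N1+N3); set equal to 6/7  ⇒  N3/N1 = (6/7)/(1 − 6/7) = 6
N3 = N1 + 2·N2  ⇒  N2/N1 = (N3/N1 − 1)/2 = (6 − 1)/2 = 5/2
smallest multiple with N1 ≥ 12 and N2 ≥ 10: k = 6  ⇒  N1 = 6·2 = 12, N2 = 6·5 = 30 (N1 ≤ 40, N2 ≤ 30, N2 ≠ N1 ✓), N3 = 12 + 2·30 = 72
check: N3/(N1+N3) with N1 = 12, N3 = 72 gives 6/7; |achieved − target| = 0 ≤ 3/350 ✓

N1=12 N2=30 achieved=6/7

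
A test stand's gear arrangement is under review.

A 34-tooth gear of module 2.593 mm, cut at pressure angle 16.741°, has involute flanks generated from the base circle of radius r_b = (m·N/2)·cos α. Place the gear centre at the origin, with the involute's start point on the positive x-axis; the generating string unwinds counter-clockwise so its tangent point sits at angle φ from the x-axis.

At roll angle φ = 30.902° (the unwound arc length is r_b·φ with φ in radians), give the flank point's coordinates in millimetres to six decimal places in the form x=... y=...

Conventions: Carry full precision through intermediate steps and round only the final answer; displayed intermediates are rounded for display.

x=47.912988 y=2.144014

topology: single-mesh involute geometry — m = 2.593, N = 34
pitch radius r_p = m·N/2 = 2.593·34/2 = 44.081000
base radius r_b = r_p·cos α = 44.081000·cos 16.741° = 42.212698
roll angle φ = 30.902° = 0.53934165 rad
x = r_b·(cos φ + φ·sin φ) = 47.912988
y = r_b·(sin φ − φ·cos φ) = 2.144014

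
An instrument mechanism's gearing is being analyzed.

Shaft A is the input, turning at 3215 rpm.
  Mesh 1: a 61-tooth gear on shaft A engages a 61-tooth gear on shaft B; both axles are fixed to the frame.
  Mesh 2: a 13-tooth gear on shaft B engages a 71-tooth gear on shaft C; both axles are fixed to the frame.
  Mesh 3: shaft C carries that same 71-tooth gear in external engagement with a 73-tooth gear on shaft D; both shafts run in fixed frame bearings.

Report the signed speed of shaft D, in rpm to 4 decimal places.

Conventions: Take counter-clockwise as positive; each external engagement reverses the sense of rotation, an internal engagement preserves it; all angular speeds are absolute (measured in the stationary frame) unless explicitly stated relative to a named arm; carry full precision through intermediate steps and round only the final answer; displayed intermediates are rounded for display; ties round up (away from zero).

topology: fixed-axis compound train — 3 meshes, A→D
mesh 1 [61T→61T]: ω = 3215.0000×61/61 = 3215.0000 rpm, sense flips to −
mesh 2 [13T→71T]: ω = 3215.0000×13/71 = 588.6620 rpm, sense flips to +
mesh 3 [71T→73T]: ω = 588.6620×71/73 = 572.5342 rpm, sense flips to −
signed output speed = -572.5342 rpm

-572.5342 rpm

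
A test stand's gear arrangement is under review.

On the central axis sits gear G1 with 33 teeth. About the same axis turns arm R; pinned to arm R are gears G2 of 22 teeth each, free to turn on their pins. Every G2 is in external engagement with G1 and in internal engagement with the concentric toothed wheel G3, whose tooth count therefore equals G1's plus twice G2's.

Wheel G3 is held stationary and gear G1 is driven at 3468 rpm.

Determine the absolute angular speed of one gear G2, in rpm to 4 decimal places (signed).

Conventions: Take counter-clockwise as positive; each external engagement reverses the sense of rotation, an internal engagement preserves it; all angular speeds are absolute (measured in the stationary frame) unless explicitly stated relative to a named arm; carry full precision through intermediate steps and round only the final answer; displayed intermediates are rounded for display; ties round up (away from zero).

recognized (axles ride arm R): planetary set, 33/22/77 teeth
normalise by the input: solve with ω_sun = 1, then scale by 3468 rpm
ring teeth: 33 + 2·22 = 77
33(ω_sun−ω_arm) = −77(ω_ring−ω_arm),  ω_ring = 0, ω_sun = 1
33(1−ω_arm) = −77(0−ω_arm)  ⇒  110·ω_arm = 33  ⇒  ω_arm = 3/10
sun–planet mesh: 33·(1−3/10) = −22·(ω_p−ω_arm)  ⇒  ω_p−ω_arm = -21/20
ω_p = 3/10 − 21/20 = -3/4
scale: ω_p = -3/4 × 3468 rpm = -2601.0000 rpm

-2601.0000 rpm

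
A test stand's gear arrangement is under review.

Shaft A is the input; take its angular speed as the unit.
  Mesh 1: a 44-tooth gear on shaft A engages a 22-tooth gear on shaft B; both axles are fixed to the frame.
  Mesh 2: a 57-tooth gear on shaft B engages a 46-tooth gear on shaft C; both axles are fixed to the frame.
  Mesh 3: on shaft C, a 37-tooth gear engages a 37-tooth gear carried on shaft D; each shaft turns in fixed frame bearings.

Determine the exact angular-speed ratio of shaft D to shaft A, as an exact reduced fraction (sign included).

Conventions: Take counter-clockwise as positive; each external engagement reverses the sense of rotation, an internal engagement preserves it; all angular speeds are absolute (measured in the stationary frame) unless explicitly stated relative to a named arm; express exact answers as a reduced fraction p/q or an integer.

-57/23

class = fixed-axis compound train [3 meshes; 3 ratios multiply, 3 sense flips]
mesh 1 [44T→22T]: running ratio 2, sense −
mesh 2 [57T→46T]: running ratio 57/23, sense +
mesh 3 [37T→37T]: running ratio 57/23, sense −
ω_out/ω_in = -57/23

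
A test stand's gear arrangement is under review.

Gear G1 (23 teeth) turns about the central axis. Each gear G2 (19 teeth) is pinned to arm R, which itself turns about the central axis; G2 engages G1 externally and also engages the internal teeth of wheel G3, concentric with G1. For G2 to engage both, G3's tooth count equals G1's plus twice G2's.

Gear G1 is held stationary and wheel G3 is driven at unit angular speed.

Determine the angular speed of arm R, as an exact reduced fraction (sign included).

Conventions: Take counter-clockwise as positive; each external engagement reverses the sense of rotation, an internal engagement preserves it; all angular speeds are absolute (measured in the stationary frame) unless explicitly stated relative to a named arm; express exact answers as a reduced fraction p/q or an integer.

planetary set (23T centre, 19T on arm, 61T internal) — Willis relation
ring teeth: 23 + 2·19 = 61
23(ω_sun−ω_arm) = −61(ω_ring−ω_arm),  ω_sun = 0, ω_ring = 1
23(0−ω_arm) = −61(1−ω_arm)  ⇒  84·ω_arm = 61  ⇒  ω_arm = 61/84
exact speed ratio = 61/84

61/84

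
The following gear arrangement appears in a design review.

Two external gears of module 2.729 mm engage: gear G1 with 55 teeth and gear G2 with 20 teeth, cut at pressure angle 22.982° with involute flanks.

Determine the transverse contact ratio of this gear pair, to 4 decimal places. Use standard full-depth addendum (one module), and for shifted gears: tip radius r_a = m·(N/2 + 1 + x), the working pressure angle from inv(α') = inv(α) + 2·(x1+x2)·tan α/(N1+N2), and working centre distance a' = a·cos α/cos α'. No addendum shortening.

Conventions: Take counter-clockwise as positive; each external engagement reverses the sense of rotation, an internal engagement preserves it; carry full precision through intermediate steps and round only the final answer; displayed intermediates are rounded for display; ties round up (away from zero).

single-mesh involute tooth geometry (55T engaging 20T at module 2.729)
base radii: r_b1 = 69.090797, r_b2 = 25.123926
tip radii: r_a1 = 77.776500, r_a2 = 30.019000
no profile shift: α' = α, a' = a
action lengths: √(r_a1²−r_b1²) = 35.716183, √(r_a2²−r_b2²) = 16.429507
base pitch p_b = π·m·cos α = 7.892914
CR = (35.716183 + 16.429507 − 102.337500·sin 22.98200°)/7.892914 = 1.544276
contact ratio ≈ 1.5443

1.5443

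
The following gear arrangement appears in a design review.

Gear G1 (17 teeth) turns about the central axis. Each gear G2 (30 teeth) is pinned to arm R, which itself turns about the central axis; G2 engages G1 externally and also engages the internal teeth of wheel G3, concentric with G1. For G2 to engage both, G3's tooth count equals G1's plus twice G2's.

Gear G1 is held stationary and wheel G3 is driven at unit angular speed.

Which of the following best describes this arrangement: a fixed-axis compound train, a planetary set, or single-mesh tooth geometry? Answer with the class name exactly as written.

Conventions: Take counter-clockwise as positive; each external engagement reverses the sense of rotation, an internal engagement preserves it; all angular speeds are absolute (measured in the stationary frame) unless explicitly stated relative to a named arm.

recognized (axles ride arm R): planetary set, 17/30/77 teeth
classification: planetary set

planetary set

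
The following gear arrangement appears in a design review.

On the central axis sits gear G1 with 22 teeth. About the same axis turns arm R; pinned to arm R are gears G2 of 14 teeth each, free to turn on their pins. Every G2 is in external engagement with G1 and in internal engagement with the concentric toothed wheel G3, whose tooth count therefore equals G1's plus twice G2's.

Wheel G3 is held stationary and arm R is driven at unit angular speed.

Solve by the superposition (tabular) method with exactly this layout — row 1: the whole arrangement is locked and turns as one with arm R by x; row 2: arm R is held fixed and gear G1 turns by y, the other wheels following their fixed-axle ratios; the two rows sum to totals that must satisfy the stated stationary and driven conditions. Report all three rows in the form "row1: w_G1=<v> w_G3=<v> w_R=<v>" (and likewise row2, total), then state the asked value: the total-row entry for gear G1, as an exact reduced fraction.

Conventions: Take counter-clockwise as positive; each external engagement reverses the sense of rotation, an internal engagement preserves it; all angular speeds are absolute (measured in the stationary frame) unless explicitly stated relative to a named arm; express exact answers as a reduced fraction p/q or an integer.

row1: w_G1=1 w_G3=1 w_R=1
row2: w_G1=25/11 w_G3=-1 w_R=0
total: w_G1=36/11 w_G3=0 w_R=1
asked value: 36/11

recognized (axles ride arm R): planetary set, 22/14/50 teeth
superposition row 1 [locked train]: every member turns x
row 2: sun turns y, ring = −(22/50)·y, arm 0
boundary: total ω_ring = x − (22/50)·y = 0 and total ω_arm = x = 1  ⇒  y = 25/11, x = 1
row 2 ring = −(22/50)·25/11 = -1
totals (row 1 + row 2): sun 1 + 25/11 = 36/11, ring 1 + (-1) = 0, arm 1 + 0 = 1
asked cell (total, sun) = 36/11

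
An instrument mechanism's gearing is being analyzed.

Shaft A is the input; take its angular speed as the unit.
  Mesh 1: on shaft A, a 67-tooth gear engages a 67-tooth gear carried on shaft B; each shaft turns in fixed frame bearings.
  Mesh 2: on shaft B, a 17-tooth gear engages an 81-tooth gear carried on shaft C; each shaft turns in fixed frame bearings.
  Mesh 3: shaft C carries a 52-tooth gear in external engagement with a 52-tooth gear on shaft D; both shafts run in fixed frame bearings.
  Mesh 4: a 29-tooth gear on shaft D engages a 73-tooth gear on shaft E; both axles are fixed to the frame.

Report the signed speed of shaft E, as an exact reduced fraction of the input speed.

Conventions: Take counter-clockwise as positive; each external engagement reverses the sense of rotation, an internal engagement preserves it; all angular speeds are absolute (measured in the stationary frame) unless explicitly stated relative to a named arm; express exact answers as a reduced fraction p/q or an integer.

4-mesh fixed-axis compound train (all bearings frame-fixed)
mesh 1 [67T→67T]: |ω|/ω_in = 1×67/67 = 1, sense flips to −
mesh 2 [17T→81T]: |ω|/ω_in = 1×17/81 = 17/81, sense flips to +
mesh 3 [52T→52T]: |ω|/ω_in = (17/81)×52/52 = 17/81, sense flips to −
mesh 4 [29T→73T]: |ω|/ω_in = (17/81)×29/73 = 493/5913, sense flips to +
signed output speed (× input speed) = 493/5913

493/5913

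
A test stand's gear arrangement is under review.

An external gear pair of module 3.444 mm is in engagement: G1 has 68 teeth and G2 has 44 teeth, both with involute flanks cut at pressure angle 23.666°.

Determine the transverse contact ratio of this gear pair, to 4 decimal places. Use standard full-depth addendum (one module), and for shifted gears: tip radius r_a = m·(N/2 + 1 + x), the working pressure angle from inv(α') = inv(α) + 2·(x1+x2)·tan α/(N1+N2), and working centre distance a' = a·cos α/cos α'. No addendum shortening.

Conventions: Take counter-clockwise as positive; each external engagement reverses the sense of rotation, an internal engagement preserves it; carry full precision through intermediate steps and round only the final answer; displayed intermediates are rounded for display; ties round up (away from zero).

single-mesh involute tooth geometry (68T engaging 44T at module 3.444)
base radii: r_b1 = 107.248338, r_b2 = 69.395983
tip radii: r_a1 = 120.540000, r_a2 = 79.212000
no profile shift: α' = α, a' = a
action lengths: √(r_a1²−r_b1²) = 55.024409, √(r_a2²−r_b2²) = 38.193434
base pitch p_b = π·m·cos α = 9.909723
CR = (55.024409 + 38.193434 − 192.864000·sin 23.66600°)/9.909723 = 1.594535
contact ratio ≈ 1.5945

1.5945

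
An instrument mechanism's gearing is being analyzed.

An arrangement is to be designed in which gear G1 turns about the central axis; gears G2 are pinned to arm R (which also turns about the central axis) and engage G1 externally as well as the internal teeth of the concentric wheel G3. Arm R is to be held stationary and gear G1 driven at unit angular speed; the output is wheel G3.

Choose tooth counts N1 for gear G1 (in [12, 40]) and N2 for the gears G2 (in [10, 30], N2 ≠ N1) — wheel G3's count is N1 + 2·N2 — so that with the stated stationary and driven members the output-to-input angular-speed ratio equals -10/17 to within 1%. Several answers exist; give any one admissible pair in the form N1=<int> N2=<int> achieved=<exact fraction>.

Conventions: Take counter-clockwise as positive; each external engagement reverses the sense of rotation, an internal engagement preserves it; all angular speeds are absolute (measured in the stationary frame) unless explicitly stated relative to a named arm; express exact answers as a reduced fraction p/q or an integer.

N1=40 N2=14 achieved=-10/17

topology: planetary set — design target -10/17, arm = carrier (Willis)
Willis with ω_arm = 0: ω_ring/ω_sun = −N1/N3; set equal to -10/17  ⇒  N3/N1 = −1/(-10/17) = 17/10
N3 = N1 + 2·N2  ⇒  N2/N1 = (N3/N1 − 1)/2 = (17/10 − 1)/2 = 7/20
smallest multiple with N1 ≥ 12 and N2 ≥ 10: k = 2  ⇒  N1 = 2·20 = 40, N2 = 2·7 = 14 (N1 ≤ 40, N2 ≤ 30, N2 ≠ N1 ✓), N3 = 40 + 2·14 = 68
check: −N1/N3 with N1 = 40, N3 = 68 gives -10/17; |achieved − target| = 0 ≤ 1/170 ✓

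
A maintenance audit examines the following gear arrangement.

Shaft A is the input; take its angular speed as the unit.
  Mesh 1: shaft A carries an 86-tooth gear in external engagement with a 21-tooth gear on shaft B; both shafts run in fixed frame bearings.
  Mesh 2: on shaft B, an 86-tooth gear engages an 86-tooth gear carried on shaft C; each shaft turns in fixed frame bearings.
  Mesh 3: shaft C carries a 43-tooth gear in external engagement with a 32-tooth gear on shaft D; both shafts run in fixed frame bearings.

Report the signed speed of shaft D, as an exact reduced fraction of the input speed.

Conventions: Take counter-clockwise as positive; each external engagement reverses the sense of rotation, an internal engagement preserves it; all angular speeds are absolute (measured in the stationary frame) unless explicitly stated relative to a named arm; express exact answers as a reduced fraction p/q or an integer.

3-mesh fixed-axis compound train (all bearings frame-fixed)
mesh 1 [86T→21T]: |ω|/ω_in = 1×86/21 = 86/21, sense flips to −
mesh 2 [86T→86T]: |ω|/ω_in = (86/21)×86/86 = 86/21, sense flips to +
mesh 3 [43T→32T]: |ω|/ω_in = (86/21)×43/32 = 1849/336, sense flips to −
signed output speed (× input speed) = -1849/336

-1849/336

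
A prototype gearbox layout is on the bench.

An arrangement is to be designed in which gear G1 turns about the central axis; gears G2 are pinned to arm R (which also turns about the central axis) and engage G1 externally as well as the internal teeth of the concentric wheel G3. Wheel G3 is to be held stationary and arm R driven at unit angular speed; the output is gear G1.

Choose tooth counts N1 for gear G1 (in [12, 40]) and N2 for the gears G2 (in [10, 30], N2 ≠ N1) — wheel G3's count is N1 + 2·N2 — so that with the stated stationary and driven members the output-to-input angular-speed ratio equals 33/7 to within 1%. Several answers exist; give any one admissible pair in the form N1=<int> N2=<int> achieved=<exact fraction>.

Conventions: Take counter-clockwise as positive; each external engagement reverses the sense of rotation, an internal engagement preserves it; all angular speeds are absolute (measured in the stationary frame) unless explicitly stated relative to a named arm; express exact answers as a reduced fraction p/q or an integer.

N1=14 N2=19 achieved=33/7

topology: planetary set — design target 33/7, arm = carrier (Willis)
Willis with ω_ring = 0: ω_sun/ω_arm = (N1+N3)/N1; set equal to 33/7  ⇒  N3/N1 = 33/7 − 1 = 26/7
N3 = N1 + 2·N2  ⇒  N2/N1 = (N3/N1 − 1)/2 = (26/7 − 1)/2 = 19/14
smallest multiple with N1 ≥ 12 and N2 ≥ 10: k = 1  ⇒  N1 = 1·14 = 14, N2 = 1·19 = 19 (N1 ≤ 40, N2 ≤ 30, N2 ≠ N1 ✓), N3 = 14 + 2·19 = 52
check: (N1+N3)/N1 with N1 = 14, N3 = 52 gives 33/7; |achieved − target| = 0 ≤ 33/700 ✓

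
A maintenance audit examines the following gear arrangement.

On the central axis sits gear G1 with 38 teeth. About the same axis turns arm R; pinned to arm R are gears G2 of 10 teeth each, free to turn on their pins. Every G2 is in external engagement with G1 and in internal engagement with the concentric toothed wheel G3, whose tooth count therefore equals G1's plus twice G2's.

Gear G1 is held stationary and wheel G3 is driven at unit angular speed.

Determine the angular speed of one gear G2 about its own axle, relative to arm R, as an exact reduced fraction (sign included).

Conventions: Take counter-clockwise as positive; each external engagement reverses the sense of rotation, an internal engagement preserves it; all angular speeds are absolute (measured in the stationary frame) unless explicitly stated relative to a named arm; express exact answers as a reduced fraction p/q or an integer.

class = planetary set [G3 = 38+2·10 = 58; Willis about the carrier]
ring teeth: 38 + 2·10 = 58
38(ω_sun−ω_arm) = −58(ω_ring−ω_arm),  ω_sun = 0, ω_ring = 1
38(0−ω_arm) = −58(1−ω_arm)  ⇒  96·ω_arm = 58  ⇒  ω_arm = 29/48
sun–planet mesh: 38·(0−29/48) = −10·(ω_p−ω_arm)  ⇒  ω_p−ω_arm = 551/240
exact speed ratio = 551/240

551/240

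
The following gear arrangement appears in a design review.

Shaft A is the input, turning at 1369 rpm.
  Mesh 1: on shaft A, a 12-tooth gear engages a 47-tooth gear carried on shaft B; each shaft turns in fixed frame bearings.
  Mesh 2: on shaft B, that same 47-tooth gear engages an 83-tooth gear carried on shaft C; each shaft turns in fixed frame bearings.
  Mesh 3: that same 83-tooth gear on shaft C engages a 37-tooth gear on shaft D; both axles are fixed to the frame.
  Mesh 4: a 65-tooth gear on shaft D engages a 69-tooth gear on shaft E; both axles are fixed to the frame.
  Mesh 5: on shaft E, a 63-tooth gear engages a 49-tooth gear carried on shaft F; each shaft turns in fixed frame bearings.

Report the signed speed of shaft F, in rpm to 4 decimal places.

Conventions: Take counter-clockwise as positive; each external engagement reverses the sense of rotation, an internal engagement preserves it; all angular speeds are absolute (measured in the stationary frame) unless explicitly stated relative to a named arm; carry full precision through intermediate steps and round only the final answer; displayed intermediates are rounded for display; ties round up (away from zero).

-537.7640 rpm

5-mesh fixed-axis compound train (all bearings frame-fixed)
mesh 1 [12T→47T]: ω = 1369.0000×12/47 = 349.5319 rpm, sense flips to −
mesh 2 [47T→83T]: ω = 349.5319×47/83 = 197.9277 rpm, sense flips to +
mesh 3 [83T→37T]: ω = 197.9277×83/37 = 444.0000 rpm, sense flips to −
mesh 4 [65T→69T]: ω = 444.0000×65/69 = 418.2609 rpm, sense flips to +
mesh 5 [63T→49T]: ω = 418.2609×63/49 = 537.7640 rpm, sense flips to −
signed output speed = -537.7640 rpm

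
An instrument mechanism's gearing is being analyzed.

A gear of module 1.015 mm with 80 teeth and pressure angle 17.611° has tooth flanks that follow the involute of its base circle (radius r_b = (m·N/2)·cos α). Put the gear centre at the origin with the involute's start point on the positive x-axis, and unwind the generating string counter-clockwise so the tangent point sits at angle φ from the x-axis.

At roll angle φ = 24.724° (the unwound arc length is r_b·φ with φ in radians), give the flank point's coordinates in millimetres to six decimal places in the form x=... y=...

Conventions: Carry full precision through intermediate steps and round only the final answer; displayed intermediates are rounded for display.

single-mesh involute tooth geometry (80T wheel at module 1.015)
pitch radius r_p = m·N/2 = 1.015·80/2 = 40.600000
base radius r_b = r_p·cos α = 40.600000·cos 17.611° = 38.697184
roll angle φ = 24.724° = 0.43151520 rad
x = r_b·(cos φ + φ·sin φ) = 42.134006
y = r_b·(sin φ − φ·cos φ) = 1.017274

x=42.134006 y=1.017274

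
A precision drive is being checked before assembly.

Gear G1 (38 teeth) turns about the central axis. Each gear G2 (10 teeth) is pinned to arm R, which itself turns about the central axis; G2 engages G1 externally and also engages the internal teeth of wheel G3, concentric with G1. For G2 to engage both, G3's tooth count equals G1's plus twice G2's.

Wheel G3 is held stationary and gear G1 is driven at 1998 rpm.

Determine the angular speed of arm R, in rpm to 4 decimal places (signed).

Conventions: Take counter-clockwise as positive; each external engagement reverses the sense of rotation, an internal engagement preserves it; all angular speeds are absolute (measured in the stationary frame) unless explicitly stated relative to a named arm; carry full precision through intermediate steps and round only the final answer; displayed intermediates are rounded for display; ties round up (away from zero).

recognized (axles ride arm R): planetary set, 38/10/58 teeth
normalise by the input: solve with ω_sun = 1, then scale by 1998 rpm
ring teeth: 38 + 2·10 = 58
38(ω_sun−ω_arm) = −58(ω_ring−ω_arm),  ω_ring = 0, ω_sun = 1
38(1−ω_arm) = −58(0−ω_arm)  ⇒  96·ω_arm = 38  ⇒  ω_arm = 19/48
scale: ω_arm = 19/48 × 1998 rpm = +790.8750 rpm

+790.8750 rpm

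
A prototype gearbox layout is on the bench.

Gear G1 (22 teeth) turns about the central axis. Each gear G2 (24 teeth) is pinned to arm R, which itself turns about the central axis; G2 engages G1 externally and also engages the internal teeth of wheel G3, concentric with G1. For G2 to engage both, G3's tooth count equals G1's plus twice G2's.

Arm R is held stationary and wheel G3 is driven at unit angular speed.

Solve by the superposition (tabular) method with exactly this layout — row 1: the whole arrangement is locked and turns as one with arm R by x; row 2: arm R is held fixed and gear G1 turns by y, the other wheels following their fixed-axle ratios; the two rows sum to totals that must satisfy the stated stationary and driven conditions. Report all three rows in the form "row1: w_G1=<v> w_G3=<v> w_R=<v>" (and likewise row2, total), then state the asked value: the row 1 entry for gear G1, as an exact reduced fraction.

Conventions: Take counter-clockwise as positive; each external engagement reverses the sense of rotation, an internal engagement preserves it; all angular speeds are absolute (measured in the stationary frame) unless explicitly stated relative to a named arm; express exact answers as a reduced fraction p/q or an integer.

row1: w_G1=0 w_G3=0 w_R=0
row2: w_G1=-35/11 w_G3=1 w_R=0
total: w_G1=-35/11 w_G3=1 w_R=0
asked value: 0

recognized (axles ride arm R): planetary set, 22/24/70 teeth
row 1 — lock + rotate with arm: ω_sun = ω_ring = ω_arm = x
row 2 — arm fixed, fixed-axis ratios: sun y, ring −(22/70)·y, arm 0
boundary: total ω_arm = x = 0 and total ω_ring = x − (22/70)·y = 1  ⇒  y = -35/11, x = 0
row 2 ring = −(22/70)·(-35/11) = 1
totals (row 1 + row 2): sun 0 + (-35/11) = -35/11, ring 0 + 1 = 1, arm 0 + 0 = 0
asked cell (row1, sun) = 0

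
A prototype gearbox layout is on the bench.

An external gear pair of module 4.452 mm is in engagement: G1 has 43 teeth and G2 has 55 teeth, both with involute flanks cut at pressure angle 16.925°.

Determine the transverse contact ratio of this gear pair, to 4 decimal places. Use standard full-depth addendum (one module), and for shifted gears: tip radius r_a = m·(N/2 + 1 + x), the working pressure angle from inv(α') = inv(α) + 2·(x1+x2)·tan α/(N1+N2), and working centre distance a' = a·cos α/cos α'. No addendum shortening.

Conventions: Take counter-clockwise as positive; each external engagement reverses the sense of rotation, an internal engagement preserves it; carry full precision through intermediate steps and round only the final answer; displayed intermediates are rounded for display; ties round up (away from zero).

1.9344

topology: single-mesh involute geometry — m = 4.452, 43T/55T pair
base radii: r_b1 = 91.572133, r_b2 = 117.127147
tip radii: r_a1 = 100.170000, r_a2 = 126.882000
no profile shift: α' = α, a' = a
action lengths: √(r_a1²−r_b1²) = 40.602628, √(r_a2²−r_b2²) = 48.788046
base pitch p_b = π·m·cos α = 13.380574
CR = (40.602628 + 48.788046 − 218.148000·sin 16.92500°)/13.380574 = 1.934409
contact ratio ≈ 1.9344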